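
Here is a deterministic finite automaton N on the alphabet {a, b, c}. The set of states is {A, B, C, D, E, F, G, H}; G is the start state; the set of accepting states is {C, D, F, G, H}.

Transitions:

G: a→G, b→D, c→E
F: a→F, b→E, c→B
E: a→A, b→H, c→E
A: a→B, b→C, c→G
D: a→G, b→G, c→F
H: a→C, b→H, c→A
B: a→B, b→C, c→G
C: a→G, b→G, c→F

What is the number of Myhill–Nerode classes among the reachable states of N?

All states are reachable from the start state.
P0 = {C,D,F,G,H} | {A,B,E}.
Split {C,D,F,G,H} by δ(·,b) → {C,D,G,H} and {F}.
Refine {C,D,G,H} on symbol c: members go to different blocks, giving {C,D} and {G,H}.
On input b, block {A,B,E} splits into {A,B} and {E}.
On input a, block {G,H} splits into {G} and {H}.
The partition is now stable with 6 blocks: {C,D} | {A,B} | {F} | {G} | {E} | {H}.

6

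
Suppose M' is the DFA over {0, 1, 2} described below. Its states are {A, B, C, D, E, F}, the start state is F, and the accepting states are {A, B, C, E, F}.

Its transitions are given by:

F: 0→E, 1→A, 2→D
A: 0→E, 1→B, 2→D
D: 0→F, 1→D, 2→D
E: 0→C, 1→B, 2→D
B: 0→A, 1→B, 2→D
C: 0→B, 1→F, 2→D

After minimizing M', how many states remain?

2

Every state is reachable, so we keep all 6.
Start with accepting vs non-accepting: {A,B,C,E,F} | {D}.
Stable partition: {A,B,C,E,F} | {D} — 2 equivalence classes.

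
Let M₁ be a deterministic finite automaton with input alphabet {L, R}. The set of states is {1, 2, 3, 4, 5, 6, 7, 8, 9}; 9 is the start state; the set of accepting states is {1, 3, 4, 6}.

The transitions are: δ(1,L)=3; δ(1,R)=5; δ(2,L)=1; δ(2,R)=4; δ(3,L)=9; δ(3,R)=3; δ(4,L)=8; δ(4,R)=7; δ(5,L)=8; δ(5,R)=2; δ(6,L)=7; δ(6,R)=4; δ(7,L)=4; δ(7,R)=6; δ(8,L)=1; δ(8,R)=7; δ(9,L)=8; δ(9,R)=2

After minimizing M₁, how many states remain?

Every state is reachable, so we keep all 9.
Start with accepting vs non-accepting: {1,3,4,6} | {2,5,7,8,9}.
On input L, block {1,3,4,6} splits into {3,4,6} and {1}.
Split {3,4,6} by δ(·,R) → {3,6} and {4}.
Split {3,6} by δ(·,R) → {3} and {6}.
On input L, block {2,5,7,8,9} splits into {2,8} and {5,9} and {7}.
Split {2,8} by δ(·,R) → {2} and {8}.
Stable partition: {3} | {2} | {1} | {4} | {6} | {5,9} | {7} | {8} — 8 equivalence classes.

8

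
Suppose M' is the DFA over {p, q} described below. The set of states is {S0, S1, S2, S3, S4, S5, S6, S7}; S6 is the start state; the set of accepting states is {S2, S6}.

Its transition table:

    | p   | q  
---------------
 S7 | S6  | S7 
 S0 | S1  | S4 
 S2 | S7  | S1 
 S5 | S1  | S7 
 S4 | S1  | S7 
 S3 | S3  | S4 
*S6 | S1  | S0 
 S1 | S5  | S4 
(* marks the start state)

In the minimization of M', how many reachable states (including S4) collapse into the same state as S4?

First remove the unreachable states {S2,S3}; 6 states remain.
Start with accepting vs non-accepting: {S6} | {S0,S1,S4,S5,S7}.
Split {S0,S1,S4,S5,S7} by δ(·,p) → {S0,S1,S4,S5} and {S7}.
On input q, block {S0,S1,S4,S5} splits into {S0,S1} and {S4,S5}.
On input p, block {S0,S1} splits into {S0} and {S1}.
Stable partition: {S6} | {S0} | {S7} | {S4,S5} | {S1} — 5 equivalence classes.
The equivalence class containing S4 is {S4,S5}, of size 2.

2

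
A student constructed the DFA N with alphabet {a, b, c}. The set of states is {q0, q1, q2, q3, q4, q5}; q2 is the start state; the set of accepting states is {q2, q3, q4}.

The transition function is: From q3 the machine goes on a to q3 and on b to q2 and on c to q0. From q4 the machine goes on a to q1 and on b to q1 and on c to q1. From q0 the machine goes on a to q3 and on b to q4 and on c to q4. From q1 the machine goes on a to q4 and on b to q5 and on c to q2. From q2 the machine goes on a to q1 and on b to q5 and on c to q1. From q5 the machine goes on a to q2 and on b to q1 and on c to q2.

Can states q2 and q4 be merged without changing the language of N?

Reachable states from the start: {q1,q2,q4,q5}. Unreachable: {q0,q3} — drop them.
Start with accepting vs non-accepting: {q2,q4} | {q1,q5}.
Stable partition: {q2,q4} | {q1,q5} — 2 equivalence classes.
q2 and q4 lie in the same block of the stable partition, so they are equivalent — no string distinguishes them.

Yes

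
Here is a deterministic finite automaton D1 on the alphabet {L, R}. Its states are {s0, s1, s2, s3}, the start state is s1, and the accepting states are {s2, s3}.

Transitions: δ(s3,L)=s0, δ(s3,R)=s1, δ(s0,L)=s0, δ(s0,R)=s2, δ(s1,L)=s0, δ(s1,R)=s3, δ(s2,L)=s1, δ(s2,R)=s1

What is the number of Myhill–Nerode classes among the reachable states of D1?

All states are reachable from the start state.
Initial partition by acceptance: {s2,s3} | {s0,s1}.
The partition is now stable with 2 blocks: {s2,s3} | {s0,s1}.

2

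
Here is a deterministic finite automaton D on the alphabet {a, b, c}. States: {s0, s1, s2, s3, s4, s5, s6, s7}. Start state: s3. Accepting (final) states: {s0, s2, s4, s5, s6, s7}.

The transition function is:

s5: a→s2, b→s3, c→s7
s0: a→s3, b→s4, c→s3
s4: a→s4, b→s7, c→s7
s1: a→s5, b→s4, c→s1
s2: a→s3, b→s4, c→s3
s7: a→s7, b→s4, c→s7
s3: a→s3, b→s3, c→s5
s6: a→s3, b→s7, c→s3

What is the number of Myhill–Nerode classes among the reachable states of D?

States {s0,s1,s6} cannot be reached from the start state, so discard them.
Start with accepting vs non-accepting: {s2,s4,s5,s7} | {s3}.
On input a, block {s2,s4,s5,s7} splits into {s4,s5,s7} and {s2}.
On input a, block {s4,s5,s7} splits into {s4,s7} and {s5}.
No further refinement is possible. Final partition (4 blocks): {s4,s7} | {s3} | {s2} | {s5}.

4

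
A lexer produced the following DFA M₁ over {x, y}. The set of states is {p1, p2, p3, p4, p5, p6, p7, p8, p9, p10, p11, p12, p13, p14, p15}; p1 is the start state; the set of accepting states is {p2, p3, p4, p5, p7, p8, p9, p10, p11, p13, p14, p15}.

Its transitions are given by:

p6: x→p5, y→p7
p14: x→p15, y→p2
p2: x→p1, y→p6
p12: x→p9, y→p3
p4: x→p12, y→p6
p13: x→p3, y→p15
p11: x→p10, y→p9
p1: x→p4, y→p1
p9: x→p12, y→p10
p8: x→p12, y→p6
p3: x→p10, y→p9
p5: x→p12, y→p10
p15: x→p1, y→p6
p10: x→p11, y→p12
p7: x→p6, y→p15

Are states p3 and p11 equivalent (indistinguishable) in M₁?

Yes

Reachable states from the start: {p1,p3,p4,p5,p6,p7,p9,p10,p11,p12,p15}. Unreachable: {p2,p8,p13,p14} — drop them.
Initial partition by acceptance: {p3,p4,p5,p7,p9,p10,p11,p15} | {p1,p6,p12}.
Refine {p3,p4,p5,p7,p9,p10,p11,p15} on symbol x: members go to different blocks, giving {p4,p5,p7,p9,p15} and {p3,p10,p11}.
Split {p4,p5,p7,p9,p15} by δ(·,y) → {p4,p15} and {p5,p9} and {p7}.
On input x, block {p1,p6,p12} splits into {p6,p12} and {p1}.
Split {p4,p15} by δ(·,x) → {p4} and {p15}.
On input y, block {p6,p12} splits into {p6} and {p12}.
On input y, block {p3,p10,p11} splits into {p3,p11} and {p10}.
The partition is now stable with 9 blocks: {p4} | {p6} | {p3,p11} | {p5,p9} | {p7} | {p1} | {p15} | {p12} | {p10}.
p3 and p11 lie in the same block of the stable partition, so they are equivalent — no string distinguishes them.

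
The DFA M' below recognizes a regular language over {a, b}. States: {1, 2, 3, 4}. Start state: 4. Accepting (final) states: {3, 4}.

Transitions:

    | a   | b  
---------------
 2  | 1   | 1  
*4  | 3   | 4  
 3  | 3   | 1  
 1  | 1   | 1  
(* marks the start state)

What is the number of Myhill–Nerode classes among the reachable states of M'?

3

First remove the unreachable states {2}; 3 states remain.
Start with accepting vs non-accepting: {3,4} | {1}.
On input b, block {3,4} splits into {3} and {4}.
The partition is now stable with 3 blocks: {3} | {1} | {4}.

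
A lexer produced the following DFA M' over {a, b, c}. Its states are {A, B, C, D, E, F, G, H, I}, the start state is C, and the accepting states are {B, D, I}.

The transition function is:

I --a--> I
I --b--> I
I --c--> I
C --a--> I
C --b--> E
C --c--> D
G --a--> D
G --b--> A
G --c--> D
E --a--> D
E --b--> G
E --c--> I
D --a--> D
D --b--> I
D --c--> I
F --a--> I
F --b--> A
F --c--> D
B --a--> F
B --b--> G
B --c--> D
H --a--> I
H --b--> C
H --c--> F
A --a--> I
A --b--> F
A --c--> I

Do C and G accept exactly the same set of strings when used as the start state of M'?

States {B,H} cannot be reached from the start state, so discard them.
Start with accepting vs non-accepting: {D,I} | {A,C,E,F,G}.
Stable partition: {D,I} | {A,C,E,F,G} — 2 equivalence classes.
C and G lie in the same block of the stable partition, so they are equivalent — no string distinguishes them.

Yes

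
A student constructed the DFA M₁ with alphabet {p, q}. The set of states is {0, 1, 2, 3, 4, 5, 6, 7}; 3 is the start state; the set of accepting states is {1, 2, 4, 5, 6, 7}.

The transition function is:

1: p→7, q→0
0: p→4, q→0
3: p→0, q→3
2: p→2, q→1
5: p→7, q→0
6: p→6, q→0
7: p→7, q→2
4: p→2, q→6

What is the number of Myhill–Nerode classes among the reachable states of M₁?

7

Reachable states from the start: {0,1,2,3,4,6,7}. Unreachable: {5} — drop them.
Initial partition by acceptance: {1,2,4,6,7} | {0,3}.
On input q, block {1,2,4,6,7} splits into {2,4,7} and {1,6}.
Refine {2,4,7} on symbol q: members go to different blocks, giving {2,4} and {7}.
On input p, block {0,3} splits into {0} and {3}.
On input p, block {1,6} splits into {1} and {6}.
Refine {2,4} on symbol q: members go to different blocks, giving {2} and {4}.
No further refinement is possible. Final partition (7 blocks): {2} | {0} | {1} | {7} | {3} | {6} | {4}.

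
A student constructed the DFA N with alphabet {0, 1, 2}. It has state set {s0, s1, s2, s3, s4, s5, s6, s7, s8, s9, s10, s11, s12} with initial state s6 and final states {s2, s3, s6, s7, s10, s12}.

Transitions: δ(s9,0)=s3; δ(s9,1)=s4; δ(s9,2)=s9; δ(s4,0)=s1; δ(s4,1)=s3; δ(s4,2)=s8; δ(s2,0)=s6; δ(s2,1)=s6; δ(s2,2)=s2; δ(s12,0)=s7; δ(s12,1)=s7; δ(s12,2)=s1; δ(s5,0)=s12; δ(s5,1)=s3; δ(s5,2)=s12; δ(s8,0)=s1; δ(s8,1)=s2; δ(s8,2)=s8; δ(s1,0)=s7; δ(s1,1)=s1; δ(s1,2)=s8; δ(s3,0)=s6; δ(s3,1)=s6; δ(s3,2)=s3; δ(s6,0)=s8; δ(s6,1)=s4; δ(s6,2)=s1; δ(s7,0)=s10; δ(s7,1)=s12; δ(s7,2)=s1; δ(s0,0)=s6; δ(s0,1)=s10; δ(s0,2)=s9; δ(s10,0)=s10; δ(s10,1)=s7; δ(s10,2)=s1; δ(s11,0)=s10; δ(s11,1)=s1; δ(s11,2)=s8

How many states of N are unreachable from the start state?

4

BFS from s6 reaches {s1, s2, s3, s4, s6, s7, s8, s10, s12}; the 4 state(s) s0, s5, s9, s11 are never visited.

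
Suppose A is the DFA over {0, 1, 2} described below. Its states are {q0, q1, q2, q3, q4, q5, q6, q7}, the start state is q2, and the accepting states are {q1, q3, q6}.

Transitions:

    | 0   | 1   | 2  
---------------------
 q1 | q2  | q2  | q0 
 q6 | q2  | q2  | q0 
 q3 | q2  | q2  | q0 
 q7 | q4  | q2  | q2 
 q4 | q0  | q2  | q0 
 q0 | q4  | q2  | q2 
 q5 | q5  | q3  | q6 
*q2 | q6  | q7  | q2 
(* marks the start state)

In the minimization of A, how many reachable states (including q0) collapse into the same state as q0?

States {q1,q3,q5} cannot be reached from the start state, so discard them.
Initial partition by acceptance: {q6} | {q0,q2,q4,q7}.
Split {q0,q2,q4,q7} by δ(·,0) → {q0,q4,q7} and {q2}.
Split {q0,q4,q7} by δ(·,2) → {q0,q7} and {q4}.
No further refinement is possible. Final partition (4 blocks): {q6} | {q0,q7} | {q2} | {q4}.
State q0 belongs to the block {q0,q7}, which has 2 states.

2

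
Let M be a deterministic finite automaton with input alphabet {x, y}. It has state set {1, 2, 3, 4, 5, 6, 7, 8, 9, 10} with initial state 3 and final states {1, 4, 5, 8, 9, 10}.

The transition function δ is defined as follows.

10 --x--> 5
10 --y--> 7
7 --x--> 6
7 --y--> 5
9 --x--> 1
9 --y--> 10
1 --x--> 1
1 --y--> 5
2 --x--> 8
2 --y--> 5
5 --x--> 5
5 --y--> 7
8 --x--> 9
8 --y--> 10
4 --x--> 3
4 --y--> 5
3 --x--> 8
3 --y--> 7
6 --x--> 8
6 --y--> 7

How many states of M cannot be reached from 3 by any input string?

BFS from 3 reaches {1, 3, 5, 6, 7, 8, 9, 10}; the 2 state(s) 2, 4 are never visited.

2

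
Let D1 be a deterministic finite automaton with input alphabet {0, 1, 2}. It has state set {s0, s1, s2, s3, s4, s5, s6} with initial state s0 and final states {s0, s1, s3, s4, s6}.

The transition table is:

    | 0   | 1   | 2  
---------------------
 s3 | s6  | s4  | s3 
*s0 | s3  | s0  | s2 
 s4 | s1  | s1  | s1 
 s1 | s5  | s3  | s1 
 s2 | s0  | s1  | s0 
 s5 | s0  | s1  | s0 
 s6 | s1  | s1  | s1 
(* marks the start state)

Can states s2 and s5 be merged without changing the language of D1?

Start with accepting vs non-accepting: {s0,s1,s3,s4,s6} | {s2,s5}.
Refine {s0,s1,s3,s4,s6} on symbol 0: members go to different blocks, giving {s0,s3,s4,s6} and {s1}.
Refine {s0,s3,s4,s6} on symbol 0: members go to different blocks, giving {s0,s3} and {s4,s6}.
Split {s0,s3} by δ(·,0) → {s0} and {s3}.
Stable partition: {s0} | {s2,s5} | {s1} | {s4,s6} | {s3} — 5 equivalence classes.
s2 and s5 lie in the same block of the stable partition, so they are equivalent — no string distinguishes them.

Yes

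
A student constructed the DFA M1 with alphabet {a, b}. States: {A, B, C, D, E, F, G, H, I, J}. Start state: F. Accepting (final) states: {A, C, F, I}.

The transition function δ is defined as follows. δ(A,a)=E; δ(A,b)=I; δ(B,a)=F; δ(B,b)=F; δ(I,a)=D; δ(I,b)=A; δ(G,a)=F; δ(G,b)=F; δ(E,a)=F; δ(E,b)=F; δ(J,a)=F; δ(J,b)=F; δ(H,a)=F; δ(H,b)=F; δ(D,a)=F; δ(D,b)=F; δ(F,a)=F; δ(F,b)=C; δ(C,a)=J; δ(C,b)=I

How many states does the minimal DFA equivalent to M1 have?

Reachable states from the start: {A,C,D,E,F,I,J}. Unreachable: {B,G,H} — drop them.
P0 = {A,C,F,I} | {D,E,J}.
Refine {A,C,F,I} on symbol a: members go to different blocks, giving {A,C,I} and {F}.
Stable partition: {A,C,I} | {D,E,J} | {F} — 3 equivalence classes.

3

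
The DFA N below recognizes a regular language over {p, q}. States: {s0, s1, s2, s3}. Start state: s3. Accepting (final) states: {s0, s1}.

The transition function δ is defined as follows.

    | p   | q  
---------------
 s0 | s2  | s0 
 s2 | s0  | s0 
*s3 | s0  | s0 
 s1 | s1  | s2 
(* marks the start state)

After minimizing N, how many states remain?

States {s1} cannot be reached from the start state, so discard them.
Initial partition by acceptance: {s0} | {s2,s3}.
The partition is now stable with 2 blocks: {s0} | {s2,s3}.

2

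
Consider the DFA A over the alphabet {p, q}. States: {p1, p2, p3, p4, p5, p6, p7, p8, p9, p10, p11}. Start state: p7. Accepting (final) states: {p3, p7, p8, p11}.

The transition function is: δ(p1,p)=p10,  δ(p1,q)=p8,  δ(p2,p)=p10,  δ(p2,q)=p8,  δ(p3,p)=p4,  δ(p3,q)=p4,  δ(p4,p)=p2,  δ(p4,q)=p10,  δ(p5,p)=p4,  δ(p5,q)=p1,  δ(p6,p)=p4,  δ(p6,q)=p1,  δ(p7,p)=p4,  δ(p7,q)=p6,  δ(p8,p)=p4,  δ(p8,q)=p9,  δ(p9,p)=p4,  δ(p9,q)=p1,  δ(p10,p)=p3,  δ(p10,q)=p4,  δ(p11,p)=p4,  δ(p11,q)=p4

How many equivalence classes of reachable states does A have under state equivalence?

6

Reachable states from the start: {p1,p2,p3,p4,p6,p7,p8,p9,p10}. Unreachable: {p5,p11} — drop them.
P0 = {p3,p7,p8} | {p1,p2,p4,p6,p9,p10}.
On input p, block {p1,p2,p4,p6,p9,p10} splits into {p1,p2,p4,p6,p9} and {p10}.
On input p, block {p1,p2,p4,p6,p9} splits into {p4,p6,p9} and {p1,p2}.
Refine {p4,p6,p9} on symbol p: members go to different blocks, giving {p6,p9} and {p4}.
Split {p3,p7,p8} by δ(·,q) → {p7,p8} and {p3}.
The partition is now stable with 6 blocks: {p7,p8} | {p6,p9} | {p10} | {p1,p2} | {p4} | {p3}.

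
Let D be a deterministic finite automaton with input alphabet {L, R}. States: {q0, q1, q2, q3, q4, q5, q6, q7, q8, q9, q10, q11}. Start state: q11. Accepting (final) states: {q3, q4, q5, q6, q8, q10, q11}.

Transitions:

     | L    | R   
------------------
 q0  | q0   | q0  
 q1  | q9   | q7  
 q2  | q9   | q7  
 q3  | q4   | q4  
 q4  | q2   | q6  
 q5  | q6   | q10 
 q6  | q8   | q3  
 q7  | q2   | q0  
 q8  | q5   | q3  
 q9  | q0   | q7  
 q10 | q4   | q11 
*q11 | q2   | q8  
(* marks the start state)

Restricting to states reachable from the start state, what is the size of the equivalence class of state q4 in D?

States {q1} cannot be reached from the start state, so discard them.
Start with accepting vs non-accepting: {q3,q4,q5,q6,q8,q10,q11} | {q0,q2,q7,q9}.
On input L, block {q3,q4,q5,q6,q8,q10,q11} splits into {q3,q5,q6,q8,q10} and {q4,q11}.
On input L, block {q3,q5,q6,q8,q10} splits into {q5,q6,q8} and {q3,q10}.
No further refinement is possible. Final partition (4 blocks): {q5,q6,q8} | {q0,q2,q7,q9} | {q4,q11} | {q3,q10}.
State q4 belongs to the block {q4,q11}, which has 2 states.

2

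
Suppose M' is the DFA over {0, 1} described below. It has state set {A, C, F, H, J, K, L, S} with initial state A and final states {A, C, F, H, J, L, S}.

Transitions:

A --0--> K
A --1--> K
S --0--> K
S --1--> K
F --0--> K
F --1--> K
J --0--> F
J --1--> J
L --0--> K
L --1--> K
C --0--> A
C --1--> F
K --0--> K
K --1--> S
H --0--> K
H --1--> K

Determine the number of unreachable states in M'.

Starting at A and following transitions, the reachable set is {A, K, S}. That leaves C, F, H, J, L unreachable — 5 in total.

5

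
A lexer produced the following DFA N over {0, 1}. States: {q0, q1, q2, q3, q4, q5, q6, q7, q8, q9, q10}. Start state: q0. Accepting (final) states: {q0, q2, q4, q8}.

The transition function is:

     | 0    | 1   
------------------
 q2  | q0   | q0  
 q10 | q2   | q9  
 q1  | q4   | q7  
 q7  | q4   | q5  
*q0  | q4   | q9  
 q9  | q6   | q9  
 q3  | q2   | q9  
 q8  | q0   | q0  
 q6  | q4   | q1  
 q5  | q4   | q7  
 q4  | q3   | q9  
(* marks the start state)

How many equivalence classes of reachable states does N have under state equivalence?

6

States {q8,q10} cannot be reached from the start state, so discard them.
Initial partition by acceptance: {q0,q2,q4} | {q1,q3,q5,q6,q7,q9}.
Refine {q0,q2,q4} on symbol 0: members go to different blocks, giving {q0,q2} and {q4}.
On input 0, block {q0,q2} splits into {q0} and {q2}.
Refine {q1,q3,q5,q6,q7,q9} on symbol 0: members go to different blocks, giving {q1,q5,q6,q7} and {q3} and {q9}.
No further refinement is possible. Final partition (6 blocks): {q0} | {q1,q5,q6,q7} | {q4} | {q2} | {q3} | {q9}.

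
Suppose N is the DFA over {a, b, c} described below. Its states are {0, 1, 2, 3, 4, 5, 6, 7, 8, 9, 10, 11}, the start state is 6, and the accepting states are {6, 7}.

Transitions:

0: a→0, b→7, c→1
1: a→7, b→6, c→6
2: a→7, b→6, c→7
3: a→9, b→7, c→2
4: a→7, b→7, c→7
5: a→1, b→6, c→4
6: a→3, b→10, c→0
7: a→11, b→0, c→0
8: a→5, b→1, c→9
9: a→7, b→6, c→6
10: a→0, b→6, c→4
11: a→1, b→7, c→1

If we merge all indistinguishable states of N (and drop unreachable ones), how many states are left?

4

Reachable states from the start: {0,1,2,3,4,6,7,9,10,11}. Unreachable: {5,8} — drop them.
P0 = {6,7} | {0,1,2,3,4,9,10,11}.
Refine {0,1,2,3,4,9,10,11} on symbol a: members go to different blocks, giving {0,3,10,11} and {1,2,4,9}.
On input a, block {0,3,10,11} splits into {0,10} and {3,11}.
The partition is now stable with 4 blocks: {6,7} | {0,10} | {1,2,4,9} | {3,11}.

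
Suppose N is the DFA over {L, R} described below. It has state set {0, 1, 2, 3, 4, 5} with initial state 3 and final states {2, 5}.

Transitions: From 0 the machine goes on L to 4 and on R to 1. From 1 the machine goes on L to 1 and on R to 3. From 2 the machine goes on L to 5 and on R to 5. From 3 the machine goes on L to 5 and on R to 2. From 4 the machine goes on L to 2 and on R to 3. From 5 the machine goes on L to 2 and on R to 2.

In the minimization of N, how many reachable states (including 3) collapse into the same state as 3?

First remove the unreachable states {0,1,4}; 3 states remain.
Initial partition by acceptance: {2,5} | {3}.
The partition is now stable with 2 blocks: {2,5} | {3}.
State 3 belongs to the block {3}, which has 1 states.

1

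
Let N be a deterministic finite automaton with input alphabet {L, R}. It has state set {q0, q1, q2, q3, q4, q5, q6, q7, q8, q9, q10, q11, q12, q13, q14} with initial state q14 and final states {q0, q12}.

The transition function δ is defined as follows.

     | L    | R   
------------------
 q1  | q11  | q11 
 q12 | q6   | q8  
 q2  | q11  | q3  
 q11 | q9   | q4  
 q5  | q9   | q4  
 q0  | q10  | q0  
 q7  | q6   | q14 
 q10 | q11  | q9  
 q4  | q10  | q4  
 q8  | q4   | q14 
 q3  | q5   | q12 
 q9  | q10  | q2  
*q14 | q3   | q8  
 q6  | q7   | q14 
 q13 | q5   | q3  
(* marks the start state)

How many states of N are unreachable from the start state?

Starting at q14 and following transitions, the reachable set is {q2, q3, q4, q5, q6, q7, q8, q9, q10, q11, q12, q14}. That leaves q0, q1, q13 unreachable — 3 in total.

3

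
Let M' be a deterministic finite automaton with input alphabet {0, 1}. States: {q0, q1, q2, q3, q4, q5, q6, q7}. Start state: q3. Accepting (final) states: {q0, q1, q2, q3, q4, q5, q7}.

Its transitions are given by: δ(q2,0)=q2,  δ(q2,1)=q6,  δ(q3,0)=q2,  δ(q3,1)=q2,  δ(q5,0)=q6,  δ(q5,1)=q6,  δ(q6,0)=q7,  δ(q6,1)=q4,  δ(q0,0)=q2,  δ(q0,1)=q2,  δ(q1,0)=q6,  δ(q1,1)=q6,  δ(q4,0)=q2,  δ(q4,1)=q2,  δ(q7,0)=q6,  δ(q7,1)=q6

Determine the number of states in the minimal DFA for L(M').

4

Reachable states from the start: {q2,q3,q4,q6,q7}. Unreachable: {q0,q1,q5} — drop them.
Start with accepting vs non-accepting: {q2,q3,q4,q7} | {q6}.
On input 0, block {q2,q3,q4,q7} splits into {q2,q3,q4} and {q7}.
On input 1, block {q2,q3,q4} splits into {q3,q4} and {q2}.
No further refinement is possible. Final partition (4 blocks): {q3,q4} | {q6} | {q7} | {q2}.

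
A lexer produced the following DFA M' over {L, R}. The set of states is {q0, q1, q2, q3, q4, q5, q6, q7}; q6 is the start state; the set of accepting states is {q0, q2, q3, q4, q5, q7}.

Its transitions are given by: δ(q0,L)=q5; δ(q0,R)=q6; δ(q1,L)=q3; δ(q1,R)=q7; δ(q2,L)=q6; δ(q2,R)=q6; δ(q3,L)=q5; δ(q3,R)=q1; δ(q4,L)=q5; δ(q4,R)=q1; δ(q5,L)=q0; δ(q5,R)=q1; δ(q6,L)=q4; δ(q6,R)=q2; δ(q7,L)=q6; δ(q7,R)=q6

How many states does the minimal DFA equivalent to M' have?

3

All states are reachable from the start state.
Initial partition by acceptance: {q0,q2,q3,q4,q5,q7} | {q1,q6}.
Split {q0,q2,q3,q4,q5,q7} by δ(·,L) → {q0,q3,q4,q5} and {q2,q7}.
No further refinement is possible. Final partition (3 blocks): {q0,q3,q4,q5} | {q1,q6} | {q2,q7}.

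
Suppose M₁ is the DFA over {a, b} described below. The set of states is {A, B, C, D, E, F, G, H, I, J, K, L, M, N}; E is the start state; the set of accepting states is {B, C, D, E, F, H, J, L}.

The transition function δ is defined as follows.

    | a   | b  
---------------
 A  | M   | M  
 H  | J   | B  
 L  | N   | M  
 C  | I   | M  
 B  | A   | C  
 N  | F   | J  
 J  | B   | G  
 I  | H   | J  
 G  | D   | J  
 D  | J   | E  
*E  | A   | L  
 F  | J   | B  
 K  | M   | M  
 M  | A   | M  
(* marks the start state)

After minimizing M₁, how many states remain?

Reachable states from the start: {A,B,C,D,E,F,G,H,I,J,L,M,N}. Unreachable: {K} — drop them.
Start with accepting vs non-accepting: {B,C,D,E,F,H,J,L} | {A,G,I,M,N}.
Split {B,C,D,E,F,H,J,L} by δ(·,a) → {B,C,E,L} and {D,F,H,J}.
On input b, block {B,C,E,L} splits into {B,E} and {C,L}.
Refine {A,G,I,M,N} on symbol a: members go to different blocks, giving {G,I,N} and {A,M}.
Split {D,F,H,J} by δ(·,a) → {D,F,H} and {J}.
Stable partition: {B,E} | {G,I,N} | {D,F,H} | {C,L} | {A,M} | {J} — 6 equivalence classes.

6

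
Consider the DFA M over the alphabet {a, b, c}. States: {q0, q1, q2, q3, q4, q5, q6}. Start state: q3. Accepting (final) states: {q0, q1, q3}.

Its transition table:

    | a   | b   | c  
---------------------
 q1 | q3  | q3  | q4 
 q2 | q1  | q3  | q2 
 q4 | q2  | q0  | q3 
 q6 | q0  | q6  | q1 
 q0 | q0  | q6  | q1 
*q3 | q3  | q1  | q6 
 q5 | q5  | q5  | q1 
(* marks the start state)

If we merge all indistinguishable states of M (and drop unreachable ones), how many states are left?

6

Reachable states from the start: {q0,q1,q2,q3,q4,q6}. Unreachable: {q5} — drop them.
Initial partition by acceptance: {q0,q1,q3} | {q2,q4,q6}.
Refine {q0,q1,q3} on symbol b: members go to different blocks, giving {q1,q3} and {q0}.
Refine {q2,q4,q6} on symbol a: members go to different blocks, giving {q2} and {q4} and {q6}.
Refine {q1,q3} on symbol c: members go to different blocks, giving {q1} and {q3}.
No further refinement is possible. Final partition (6 blocks): {q1} | {q2} | {q0} | {q4} | {q6} | {q3}.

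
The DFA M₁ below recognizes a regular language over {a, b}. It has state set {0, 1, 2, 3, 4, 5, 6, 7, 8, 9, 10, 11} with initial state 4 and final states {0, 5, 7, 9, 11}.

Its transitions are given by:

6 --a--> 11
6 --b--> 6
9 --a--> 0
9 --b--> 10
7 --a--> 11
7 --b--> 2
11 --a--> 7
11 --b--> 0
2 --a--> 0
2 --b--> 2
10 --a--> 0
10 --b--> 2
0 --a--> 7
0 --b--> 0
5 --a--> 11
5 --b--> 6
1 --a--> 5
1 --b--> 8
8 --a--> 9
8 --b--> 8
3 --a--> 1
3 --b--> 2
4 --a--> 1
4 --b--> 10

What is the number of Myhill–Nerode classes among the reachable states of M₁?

First remove the unreachable states {3}; 11 states remain.
P0 = {0,5,7,9,11} | {1,2,4,6,8,10}.
Refine {0,5,7,9,11} on symbol b: members go to different blocks, giving {5,7,9} and {0,11}.
Split {1,2,4,6,8,10} by δ(·,a) → {2,6,10} and {1,8} and {4}.
Stable partition: {5,7,9} | {2,6,10} | {0,11} | {1,8} | {4} — 5 equivalence classes.

5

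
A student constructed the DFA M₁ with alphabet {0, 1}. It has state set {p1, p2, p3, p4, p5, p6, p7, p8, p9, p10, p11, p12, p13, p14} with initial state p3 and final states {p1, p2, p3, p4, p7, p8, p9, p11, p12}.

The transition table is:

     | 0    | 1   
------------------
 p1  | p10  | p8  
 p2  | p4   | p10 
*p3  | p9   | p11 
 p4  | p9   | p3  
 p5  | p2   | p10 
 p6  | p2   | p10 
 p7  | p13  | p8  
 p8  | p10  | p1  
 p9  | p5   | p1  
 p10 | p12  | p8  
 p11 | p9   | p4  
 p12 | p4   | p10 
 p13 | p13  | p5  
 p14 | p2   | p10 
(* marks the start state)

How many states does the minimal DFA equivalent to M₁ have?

6

States {p6,p7,p13,p14} cannot be reached from the start state, so discard them.
P0 = {p1,p2,p3,p4,p8,p9,p11,p12} | {p5,p10}.
On input 0, block {p1,p2,p3,p4,p8,p9,p11,p12} splits into {p2,p3,p4,p11,p12} and {p1,p8,p9}.
Split {p2,p3,p4,p11,p12} by δ(·,0) → {p3,p4,p11} and {p2,p12}.
Split {p5,p10} by δ(·,1) → {p5} and {p10}.
Split {p1,p8,p9} by δ(·,0) → {p1,p8} and {p9}.
No further refinement is possible. Final partition (6 blocks): {p3,p4,p11} | {p5} | {p1,p8} | {p2,p12} | {p10} | {p9}.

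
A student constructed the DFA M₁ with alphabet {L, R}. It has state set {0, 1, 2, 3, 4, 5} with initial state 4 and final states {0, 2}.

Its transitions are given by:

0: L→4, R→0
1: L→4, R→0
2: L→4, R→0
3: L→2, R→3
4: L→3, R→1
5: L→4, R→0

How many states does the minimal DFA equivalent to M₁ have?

First remove the unreachable states {5}; 5 states remain.
Start with accepting vs non-accepting: {0,2} | {1,3,4}.
On input L, block {1,3,4} splits into {1,4} and {3}.
Refine {1,4} on symbol L: members go to different blocks, giving {1} and {4}.
Stable partition: {0,2} | {1} | {3} | {4} — 4 equivalence classes.

4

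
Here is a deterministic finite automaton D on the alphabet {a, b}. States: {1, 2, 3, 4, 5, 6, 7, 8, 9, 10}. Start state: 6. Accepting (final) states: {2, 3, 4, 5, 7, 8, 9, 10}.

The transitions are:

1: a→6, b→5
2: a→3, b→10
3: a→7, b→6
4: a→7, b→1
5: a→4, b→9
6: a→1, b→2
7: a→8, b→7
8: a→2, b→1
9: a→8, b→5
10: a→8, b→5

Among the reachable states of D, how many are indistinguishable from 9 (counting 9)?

5

All states are reachable from the start state.
Initial partition by acceptance: {2,3,4,5,7,8,9,10} | {1,6}.
Refine {2,3,4,5,7,8,9,10} on symbol b: members go to different blocks, giving {2,5,7,9,10} and {3,4,8}.
Stable partition: {2,5,7,9,10} | {1,6} | {3,4,8} — 3 equivalence classes.
State 9 belongs to the block {2,5,7,9,10}, which has 5 states.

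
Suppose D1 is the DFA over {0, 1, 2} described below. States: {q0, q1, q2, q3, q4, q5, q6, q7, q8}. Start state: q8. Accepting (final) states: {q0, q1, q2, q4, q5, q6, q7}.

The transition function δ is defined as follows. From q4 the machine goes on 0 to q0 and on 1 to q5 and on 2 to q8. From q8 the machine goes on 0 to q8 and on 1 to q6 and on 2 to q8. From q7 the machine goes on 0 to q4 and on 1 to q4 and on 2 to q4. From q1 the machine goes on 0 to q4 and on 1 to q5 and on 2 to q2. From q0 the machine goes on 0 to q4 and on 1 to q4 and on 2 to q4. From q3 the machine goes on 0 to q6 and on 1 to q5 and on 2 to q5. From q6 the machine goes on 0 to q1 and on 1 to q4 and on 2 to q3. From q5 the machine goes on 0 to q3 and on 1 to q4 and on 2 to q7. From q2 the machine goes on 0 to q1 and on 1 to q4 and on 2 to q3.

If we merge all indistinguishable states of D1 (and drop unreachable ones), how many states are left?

Initial partition by acceptance: {q0,q1,q2,q4,q5,q6,q7} | {q3,q8}.
Refine {q0,q1,q2,q4,q5,q6,q7} on symbol 0: members go to different blocks, giving {q0,q1,q2,q4,q6,q7} and {q5}.
Refine {q0,q1,q2,q4,q6,q7} on symbol 1: members go to different blocks, giving {q0,q2,q6,q7} and {q1,q4}.
On input 2, block {q0,q2,q6,q7} splits into {q0,q7} and {q2,q6}.
Split {q3,q8} by δ(·,0) → {q3} and {q8}.
On input 0, block {q1,q4} splits into {q1} and {q4}.
The partition is now stable with 7 blocks: {q0,q7} | {q3} | {q5} | {q1} | {q2,q6} | {q8} | {q4}.

7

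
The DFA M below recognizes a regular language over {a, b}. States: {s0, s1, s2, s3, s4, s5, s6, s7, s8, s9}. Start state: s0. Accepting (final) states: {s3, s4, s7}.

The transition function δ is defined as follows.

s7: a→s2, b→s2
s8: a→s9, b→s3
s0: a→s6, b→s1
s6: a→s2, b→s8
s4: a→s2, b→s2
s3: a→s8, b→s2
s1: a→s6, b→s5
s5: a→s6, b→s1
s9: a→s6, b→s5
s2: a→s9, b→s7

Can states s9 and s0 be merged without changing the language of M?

First remove the unreachable states {s4}; 9 states remain.
Initial partition by acceptance: {s3,s7} | {s0,s1,s2,s5,s6,s8,s9}.
Refine {s0,s1,s2,s5,s6,s8,s9} on symbol b: members go to different blocks, giving {s0,s1,s5,s6,s9} and {s2,s8}.
On input a, block {s0,s1,s5,s6,s9} splits into {s0,s1,s5,s9} and {s6}.
The partition is now stable with 4 blocks: {s3,s7} | {s0,s1,s5,s9} | {s2,s8} | {s6}.
s9 and s0 lie in the same block of the stable partition, so they are equivalent — no string distinguishes them.

Yes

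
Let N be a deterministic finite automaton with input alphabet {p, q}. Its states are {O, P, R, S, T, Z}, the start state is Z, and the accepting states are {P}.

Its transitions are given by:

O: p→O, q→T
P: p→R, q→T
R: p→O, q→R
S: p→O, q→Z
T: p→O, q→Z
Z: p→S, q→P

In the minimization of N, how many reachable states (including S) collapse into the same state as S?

All states are reachable from the start state.
Start with accepting vs non-accepting: {P} | {O,R,S,T,Z}.
Split {O,R,S,T,Z} by δ(·,q) → {O,R,S,T} and {Z}.
Split {O,R,S,T} by δ(·,q) → {S,T} and {O,R}.
Refine {O,R} on symbol q: members go to different blocks, giving {R} and {O}.
No further refinement is possible. Final partition (5 blocks): {P} | {S,T} | {Z} | {R} | {O}.
The equivalence class containing S is {S,T}, of size 2.

2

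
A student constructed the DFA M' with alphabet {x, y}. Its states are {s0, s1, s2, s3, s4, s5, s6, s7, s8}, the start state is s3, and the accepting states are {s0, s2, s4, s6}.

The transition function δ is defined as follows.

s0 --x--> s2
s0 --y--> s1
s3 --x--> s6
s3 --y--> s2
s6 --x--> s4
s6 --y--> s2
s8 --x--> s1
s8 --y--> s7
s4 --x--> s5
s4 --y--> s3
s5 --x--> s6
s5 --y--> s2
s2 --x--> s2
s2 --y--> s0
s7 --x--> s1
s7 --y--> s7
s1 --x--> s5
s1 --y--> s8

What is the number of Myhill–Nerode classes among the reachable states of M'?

All states are reachable from the start state.
Initial partition by acceptance: {s0,s2,s4,s6} | {s1,s3,s5,s7,s8}.
Refine {s0,s2,s4,s6} on symbol x: members go to different blocks, giving {s0,s2,s6} and {s4}.
Split {s0,s2,s6} by δ(·,x) → {s0,s2} and {s6}.
Refine {s0,s2} on symbol y: members go to different blocks, giving {s0} and {s2}.
On input x, block {s1,s3,s5,s7,s8} splits into {s1,s7,s8} and {s3,s5}.
On input x, block {s1,s7,s8} splits into {s7,s8} and {s1}.
The partition is now stable with 7 blocks: {s0} | {s7,s8} | {s4} | {s6} | {s2} | {s3,s5} | {s1}.

7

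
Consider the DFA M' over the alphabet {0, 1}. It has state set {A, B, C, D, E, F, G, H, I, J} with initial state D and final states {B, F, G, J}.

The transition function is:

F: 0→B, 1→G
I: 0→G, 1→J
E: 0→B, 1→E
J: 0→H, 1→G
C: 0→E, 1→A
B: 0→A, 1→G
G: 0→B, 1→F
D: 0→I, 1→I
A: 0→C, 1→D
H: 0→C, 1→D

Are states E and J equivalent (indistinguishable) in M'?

Initial partition by acceptance: {B,F,G,J} | {A,C,D,E,H,I}.
Refine {B,F,G,J} on symbol 0: members go to different blocks, giving {B,J} and {F,G}.
On input 0, block {A,C,D,E,H,I} splits into {A,C,D,H} and {E} and {I}.
On input 0, block {A,C,D,H} splits into {A,H} and {C} and {D}.
The partition is now stable with 7 blocks: {B,J} | {A,H} | {F,G} | {E} | {I} | {C} | {D}.
E and J end up in different blocks, so they are distinguishable. For instance, the string 'ε' is accepted from only J.

No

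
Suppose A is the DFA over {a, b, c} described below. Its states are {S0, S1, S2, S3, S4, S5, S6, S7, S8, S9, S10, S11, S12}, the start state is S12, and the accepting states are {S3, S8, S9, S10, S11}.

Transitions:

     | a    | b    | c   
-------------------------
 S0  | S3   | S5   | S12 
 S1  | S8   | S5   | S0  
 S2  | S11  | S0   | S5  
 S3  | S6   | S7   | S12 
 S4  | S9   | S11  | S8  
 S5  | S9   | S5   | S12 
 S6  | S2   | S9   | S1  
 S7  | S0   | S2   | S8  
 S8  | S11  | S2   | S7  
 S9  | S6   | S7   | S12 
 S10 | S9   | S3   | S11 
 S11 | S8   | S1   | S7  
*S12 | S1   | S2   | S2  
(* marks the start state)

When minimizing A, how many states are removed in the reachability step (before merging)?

2

Starting at S12 and following transitions, the reachable set is {S0, S1, S2, S3, S5, S6, S7, S8, S9, S11, S12}. That leaves S4, S10 unreachable — 2 in total.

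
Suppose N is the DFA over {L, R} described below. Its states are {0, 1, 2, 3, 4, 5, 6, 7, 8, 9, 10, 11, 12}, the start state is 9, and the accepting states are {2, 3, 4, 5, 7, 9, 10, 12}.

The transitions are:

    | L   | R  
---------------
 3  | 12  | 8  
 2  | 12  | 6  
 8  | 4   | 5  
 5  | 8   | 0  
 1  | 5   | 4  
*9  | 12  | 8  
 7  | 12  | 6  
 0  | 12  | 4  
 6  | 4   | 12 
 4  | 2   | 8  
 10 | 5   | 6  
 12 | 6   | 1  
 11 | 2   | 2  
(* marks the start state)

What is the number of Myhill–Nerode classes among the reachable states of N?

5

Reachable states from the start: {0,1,2,4,5,6,8,9,12}. Unreachable: {3,7,10,11} — drop them.
P0 = {2,4,5,9,12} | {0,1,6,8}.
Refine {2,4,5,9,12} on symbol L: members go to different blocks, giving {2,4,9} and {5,12}.
Split {2,4,9} by δ(·,L) → {2,9} and {4}.
On input L, block {0,1,6,8} splits into {0,1} and {6,8}.
Stable partition: {2,9} | {0,1} | {5,12} | {4} | {6,8} — 5 equivalence classes.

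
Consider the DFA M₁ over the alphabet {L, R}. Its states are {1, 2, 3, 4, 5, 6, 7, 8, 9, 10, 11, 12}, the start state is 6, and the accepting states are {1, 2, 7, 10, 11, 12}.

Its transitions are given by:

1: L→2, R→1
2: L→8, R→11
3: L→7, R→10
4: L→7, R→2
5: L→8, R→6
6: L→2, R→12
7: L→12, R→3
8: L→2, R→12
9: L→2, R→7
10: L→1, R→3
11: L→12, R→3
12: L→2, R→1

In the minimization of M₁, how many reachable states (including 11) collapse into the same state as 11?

3

First remove the unreachable states {4,5,9}; 9 states remain.
Initial partition by acceptance: {1,2,7,10,11,12} | {3,6,8}.
On input L, block {1,2,7,10,11,12} splits into {1,7,10,11,12} and {2}.
Split {1,7,10,11,12} by δ(·,L) → {7,10,11} and {1,12}.
Split {3,6,8} by δ(·,L) → {6,8} and {3}.
No further refinement is possible. Final partition (5 blocks): {7,10,11} | {6,8} | {2} | {1,12} | {3}.
State 11 belongs to the block {7,10,11}, which has 3 states.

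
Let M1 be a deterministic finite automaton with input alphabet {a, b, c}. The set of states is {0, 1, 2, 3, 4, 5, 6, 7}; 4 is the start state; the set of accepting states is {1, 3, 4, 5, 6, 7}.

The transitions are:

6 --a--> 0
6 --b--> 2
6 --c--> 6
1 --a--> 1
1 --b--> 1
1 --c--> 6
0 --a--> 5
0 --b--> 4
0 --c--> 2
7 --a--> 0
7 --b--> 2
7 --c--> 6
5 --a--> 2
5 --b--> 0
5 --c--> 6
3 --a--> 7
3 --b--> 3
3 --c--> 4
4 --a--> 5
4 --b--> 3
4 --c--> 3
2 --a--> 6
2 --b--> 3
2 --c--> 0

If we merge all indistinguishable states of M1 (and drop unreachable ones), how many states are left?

3

First remove the unreachable states {1}; 7 states remain.
P0 = {3,4,5,6,7} | {0,2}.
Split {3,4,5,6,7} by δ(·,a) → {5,6,7} and {3,4}.
The partition is now stable with 3 blocks: {5,6,7} | {0,2} | {3,4}.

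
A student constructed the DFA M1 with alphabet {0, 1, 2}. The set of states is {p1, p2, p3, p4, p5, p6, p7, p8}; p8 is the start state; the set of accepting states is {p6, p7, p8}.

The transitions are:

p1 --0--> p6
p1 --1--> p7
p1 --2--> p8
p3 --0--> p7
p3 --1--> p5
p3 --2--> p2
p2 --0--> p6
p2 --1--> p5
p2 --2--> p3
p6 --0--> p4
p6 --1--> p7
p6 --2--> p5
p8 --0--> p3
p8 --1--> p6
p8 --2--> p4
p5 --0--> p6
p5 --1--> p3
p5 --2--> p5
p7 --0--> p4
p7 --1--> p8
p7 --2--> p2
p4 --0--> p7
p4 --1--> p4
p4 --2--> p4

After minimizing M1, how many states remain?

2

First remove the unreachable states {p1}; 7 states remain.
Initial partition by acceptance: {p6,p7,p8} | {p2,p3,p4,p5}.
Stable partition: {p6,p7,p8} | {p2,p3,p4,p5} — 2 equivalence classes.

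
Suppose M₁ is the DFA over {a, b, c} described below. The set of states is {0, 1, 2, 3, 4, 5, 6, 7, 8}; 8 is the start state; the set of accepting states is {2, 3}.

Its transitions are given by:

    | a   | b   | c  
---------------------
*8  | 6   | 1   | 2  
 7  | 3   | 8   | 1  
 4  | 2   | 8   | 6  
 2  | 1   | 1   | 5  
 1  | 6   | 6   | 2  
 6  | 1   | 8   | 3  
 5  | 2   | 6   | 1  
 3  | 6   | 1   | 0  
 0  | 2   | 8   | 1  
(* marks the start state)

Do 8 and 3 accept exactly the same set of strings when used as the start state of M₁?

No

States {4,7} cannot be reached from the start state, so discard them.
Initial partition by acceptance: {2,3} | {0,1,5,6,8}.
Split {0,1,5,6,8} by δ(·,a) → {1,6,8} and {0,5}.
The partition is now stable with 3 blocks: {2,3} | {1,6,8} | {0,5}.
8 and 3 end up in different blocks, so they are distinguishable. For instance, the string 'ε' is accepted from only 3.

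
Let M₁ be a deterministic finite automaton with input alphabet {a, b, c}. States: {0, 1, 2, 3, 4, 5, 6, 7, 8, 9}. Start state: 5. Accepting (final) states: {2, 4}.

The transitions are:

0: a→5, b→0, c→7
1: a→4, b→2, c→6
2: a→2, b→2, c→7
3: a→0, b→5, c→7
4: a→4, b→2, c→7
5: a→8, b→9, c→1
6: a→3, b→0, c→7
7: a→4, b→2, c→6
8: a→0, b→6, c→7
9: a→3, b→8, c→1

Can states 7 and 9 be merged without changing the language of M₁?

No

P0 = {2,4} | {0,1,3,5,6,7,8,9}.
Refine {0,1,3,5,6,7,8,9} on symbol a: members go to different blocks, giving {0,3,5,6,8,9} and {1,7}.
Stable partition: {2,4} | {0,3,5,6,8,9} | {1,7} — 3 equivalence classes.
7 and 9 end up in different blocks, so they are distinguishable. For instance, the string 'a' is accepted from only 7.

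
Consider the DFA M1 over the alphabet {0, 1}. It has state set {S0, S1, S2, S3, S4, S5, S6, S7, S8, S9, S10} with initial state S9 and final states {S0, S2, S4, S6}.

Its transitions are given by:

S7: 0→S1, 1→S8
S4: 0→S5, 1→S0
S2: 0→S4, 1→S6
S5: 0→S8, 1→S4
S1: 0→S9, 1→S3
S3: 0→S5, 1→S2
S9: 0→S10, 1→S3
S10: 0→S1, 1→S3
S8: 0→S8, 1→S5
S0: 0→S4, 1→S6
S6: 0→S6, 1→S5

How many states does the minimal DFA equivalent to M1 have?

Reachable states from the start: {S0,S1,S2,S3,S4,S5,S6,S8,S9,S10}. Unreachable: {S7} — drop them.
Start with accepting vs non-accepting: {S0,S2,S4,S6} | {S1,S3,S5,S8,S9,S10}.
Refine {S0,S2,S4,S6} on symbol 0: members go to different blocks, giving {S0,S2,S6} and {S4}.
Split {S0,S2,S6} by δ(·,0) → {S0,S2} and {S6}.
Refine {S1,S3,S5,S8,S9,S10} on symbol 1: members go to different blocks, giving {S1,S8,S9,S10} and {S3} and {S5}.
On input 1, block {S1,S8,S9,S10} splits into {S1,S9,S10} and {S8}.
The partition is now stable with 7 blocks: {S0,S2} | {S1,S9,S10} | {S4} | {S6} | {S3} | {S5} | {S8}.

7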